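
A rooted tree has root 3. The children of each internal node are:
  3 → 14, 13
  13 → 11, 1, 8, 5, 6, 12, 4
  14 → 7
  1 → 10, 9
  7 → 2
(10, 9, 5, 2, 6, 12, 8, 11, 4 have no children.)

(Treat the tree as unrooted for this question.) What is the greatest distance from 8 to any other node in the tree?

5

A farthest node from 8 is 2.
The path 8 – 13 – 3 – 14 – 7 – 2 has 5 edges.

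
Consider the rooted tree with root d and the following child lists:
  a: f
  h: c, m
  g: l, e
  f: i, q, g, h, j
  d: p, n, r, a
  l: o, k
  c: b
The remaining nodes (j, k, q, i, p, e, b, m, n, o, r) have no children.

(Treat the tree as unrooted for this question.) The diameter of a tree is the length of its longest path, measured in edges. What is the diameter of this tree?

6

Starting from r, a farthest node is b at distance 6.
One longest path: r-d-a-f-h-c-b.
So the diameter is 6.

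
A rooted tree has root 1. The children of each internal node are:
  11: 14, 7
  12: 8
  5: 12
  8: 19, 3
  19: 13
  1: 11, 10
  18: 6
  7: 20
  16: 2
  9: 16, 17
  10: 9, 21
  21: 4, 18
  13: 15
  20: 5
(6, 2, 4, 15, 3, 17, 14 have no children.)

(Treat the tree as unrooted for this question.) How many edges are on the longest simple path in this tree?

13

A longest path is 15–13–19–8–12–5–20–7–11–1–10–21–18–6, with 13 edges.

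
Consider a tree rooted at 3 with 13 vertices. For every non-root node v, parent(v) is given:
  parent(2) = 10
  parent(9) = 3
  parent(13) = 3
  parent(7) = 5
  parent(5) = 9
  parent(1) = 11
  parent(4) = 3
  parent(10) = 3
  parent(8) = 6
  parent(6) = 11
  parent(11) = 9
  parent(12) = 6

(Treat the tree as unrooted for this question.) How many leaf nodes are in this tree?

7

Exactly 7 nodes have a single neighbour: 1, 2, 4, 7, 8, 12, 13.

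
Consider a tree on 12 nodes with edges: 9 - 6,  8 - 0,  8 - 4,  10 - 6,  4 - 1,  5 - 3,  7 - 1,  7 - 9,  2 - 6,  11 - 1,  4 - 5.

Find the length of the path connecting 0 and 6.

6

Walking from 0: 0 – 8 – 4 – 1 – 7 – 9 – 6. Length 6.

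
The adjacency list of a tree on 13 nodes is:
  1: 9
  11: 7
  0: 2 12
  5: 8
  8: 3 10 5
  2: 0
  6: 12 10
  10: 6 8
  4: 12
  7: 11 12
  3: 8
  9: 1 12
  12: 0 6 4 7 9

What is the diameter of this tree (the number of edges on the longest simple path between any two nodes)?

BFS from 3 reaches 11 last, at distance 6; BFS from 11 confirms no node is farther.
Path: 3 – 8 – 10 – 6 – 12 – 7 – 11.

6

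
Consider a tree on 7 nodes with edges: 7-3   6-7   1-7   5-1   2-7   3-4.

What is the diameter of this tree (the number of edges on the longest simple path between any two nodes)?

4

Starting from 4, a farthest node is 5 at distance 4.
One longest path: 4 - 3 - 7 - 1 - 5.
So the diameter is 4.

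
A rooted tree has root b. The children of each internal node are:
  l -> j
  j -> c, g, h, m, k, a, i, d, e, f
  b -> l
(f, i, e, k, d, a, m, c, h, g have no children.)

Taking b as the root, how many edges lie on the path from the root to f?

Path from b to f: b – l – j – f, which has 3 edges.

3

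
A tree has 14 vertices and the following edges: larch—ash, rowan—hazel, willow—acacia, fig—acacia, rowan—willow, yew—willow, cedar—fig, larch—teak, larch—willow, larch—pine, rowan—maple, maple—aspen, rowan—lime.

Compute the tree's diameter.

A longest path is cedar - fig - acacia - willow - rowan - maple - aspen, with 6 edges.

6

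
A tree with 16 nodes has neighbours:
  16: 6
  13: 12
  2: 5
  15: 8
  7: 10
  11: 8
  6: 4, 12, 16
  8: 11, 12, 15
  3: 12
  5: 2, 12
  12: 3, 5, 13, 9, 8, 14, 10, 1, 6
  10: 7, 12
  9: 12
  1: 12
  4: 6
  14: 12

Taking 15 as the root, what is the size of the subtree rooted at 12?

12's subtree: {12, 6, 5, 1, 10, 3, 9, 14, 13, 4, 16, 2, 7}, size 13.

13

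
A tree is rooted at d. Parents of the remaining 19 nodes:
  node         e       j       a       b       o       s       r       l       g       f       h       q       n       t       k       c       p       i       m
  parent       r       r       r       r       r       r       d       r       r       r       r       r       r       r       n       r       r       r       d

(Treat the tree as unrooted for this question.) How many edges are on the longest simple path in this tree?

4

Starting from m, a farthest node is k at distance 4.
One longest path: m - d - r - n - k.
So the diameter is 4.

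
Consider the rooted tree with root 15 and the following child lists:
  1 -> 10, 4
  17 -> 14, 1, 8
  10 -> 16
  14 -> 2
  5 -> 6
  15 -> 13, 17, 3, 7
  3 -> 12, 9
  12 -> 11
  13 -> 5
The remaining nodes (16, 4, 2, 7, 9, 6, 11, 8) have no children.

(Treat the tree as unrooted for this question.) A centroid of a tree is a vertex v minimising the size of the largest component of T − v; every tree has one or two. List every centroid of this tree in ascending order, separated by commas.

15

Removing 15 splits the tree into components of sizes 8, 4, 3, 1; the largest is 8 ≤ ⌊17/2⌋ = 8.
Every other node leaves some component of size > 8, so the centroid is unique.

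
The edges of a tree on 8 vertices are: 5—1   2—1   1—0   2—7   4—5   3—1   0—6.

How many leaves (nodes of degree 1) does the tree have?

4

The leaves are 3, 4, 6, 7.
That is 4 leaves.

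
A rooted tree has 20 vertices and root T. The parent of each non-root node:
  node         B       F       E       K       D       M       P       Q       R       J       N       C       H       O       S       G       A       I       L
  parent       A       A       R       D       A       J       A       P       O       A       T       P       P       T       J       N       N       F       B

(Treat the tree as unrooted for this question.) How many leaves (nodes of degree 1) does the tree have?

10

Exactly 10 nodes have a single neighbour: C, E, G, H, I, K, L, M, Q, S.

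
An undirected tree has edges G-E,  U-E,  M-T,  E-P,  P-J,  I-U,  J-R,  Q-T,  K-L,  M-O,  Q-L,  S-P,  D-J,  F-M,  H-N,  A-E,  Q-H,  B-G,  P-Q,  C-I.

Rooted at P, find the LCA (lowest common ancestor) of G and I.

Path G→root: G E P; path I→root: I U E P.
First common node: E.

E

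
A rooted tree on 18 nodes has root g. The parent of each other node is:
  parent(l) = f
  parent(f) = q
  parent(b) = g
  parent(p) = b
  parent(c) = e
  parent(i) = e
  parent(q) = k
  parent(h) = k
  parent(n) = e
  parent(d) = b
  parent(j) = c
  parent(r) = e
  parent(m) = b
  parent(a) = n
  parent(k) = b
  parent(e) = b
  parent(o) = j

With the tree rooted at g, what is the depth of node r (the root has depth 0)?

Path from g to r: g–b–e–r, which has 3 edges.

3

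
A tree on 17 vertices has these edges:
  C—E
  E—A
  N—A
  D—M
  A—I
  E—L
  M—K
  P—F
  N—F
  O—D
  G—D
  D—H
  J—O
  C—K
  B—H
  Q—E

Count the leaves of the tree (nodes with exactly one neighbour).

Exactly 7 nodes have a single neighbour: B, G, I, J, L, P, Q.

7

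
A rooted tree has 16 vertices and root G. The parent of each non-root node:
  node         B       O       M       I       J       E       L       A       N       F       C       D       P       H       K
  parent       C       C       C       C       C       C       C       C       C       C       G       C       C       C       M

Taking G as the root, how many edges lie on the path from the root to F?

2

Climbing from F to the root: F → C → G. That's 2 steps.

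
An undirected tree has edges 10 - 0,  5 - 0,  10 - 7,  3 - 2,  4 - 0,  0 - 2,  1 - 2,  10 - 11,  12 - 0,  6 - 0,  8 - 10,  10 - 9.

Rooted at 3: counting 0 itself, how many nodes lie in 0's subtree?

10

0's subtree: {0, 10, 12, 5, 4, 6, 8, 9, 11, 7}, size 10.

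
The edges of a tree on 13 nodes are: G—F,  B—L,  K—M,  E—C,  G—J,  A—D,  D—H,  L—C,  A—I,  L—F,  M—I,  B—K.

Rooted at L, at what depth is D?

Climbing from D to the root: D–A–I–M–K–B–L. That's 6 steps.

6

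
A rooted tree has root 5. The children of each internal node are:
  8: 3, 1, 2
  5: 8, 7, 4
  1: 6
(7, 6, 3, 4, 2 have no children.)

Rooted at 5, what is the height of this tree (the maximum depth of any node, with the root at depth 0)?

3

The longest root-to-leaf path is 5 → 8 → 1 → 6 (3 edges).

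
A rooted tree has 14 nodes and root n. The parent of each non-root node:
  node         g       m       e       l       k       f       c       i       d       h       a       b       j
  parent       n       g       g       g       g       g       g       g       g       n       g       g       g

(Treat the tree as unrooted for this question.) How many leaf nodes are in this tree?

12

Exactly 12 nodes have a single neighbour: a, b, c, d, e, f, h, i, j, k, l, m.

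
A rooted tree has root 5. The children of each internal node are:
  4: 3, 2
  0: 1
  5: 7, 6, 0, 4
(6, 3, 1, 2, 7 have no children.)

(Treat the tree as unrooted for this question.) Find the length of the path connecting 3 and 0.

3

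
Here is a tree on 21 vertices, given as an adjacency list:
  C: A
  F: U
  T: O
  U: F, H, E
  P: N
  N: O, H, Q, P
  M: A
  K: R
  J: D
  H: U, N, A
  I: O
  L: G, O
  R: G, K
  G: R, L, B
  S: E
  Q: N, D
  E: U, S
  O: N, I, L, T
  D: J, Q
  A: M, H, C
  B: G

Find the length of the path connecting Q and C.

Q – N – H – A – C: 4 edges.

4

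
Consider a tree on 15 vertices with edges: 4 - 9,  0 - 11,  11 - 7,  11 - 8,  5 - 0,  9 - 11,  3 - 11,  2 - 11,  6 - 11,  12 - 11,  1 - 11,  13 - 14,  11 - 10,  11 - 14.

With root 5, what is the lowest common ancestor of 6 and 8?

11

6's ancestor chain is 6, 11, 0, 5 and 8's is 8, 11, 0, 5; they first meet at 11.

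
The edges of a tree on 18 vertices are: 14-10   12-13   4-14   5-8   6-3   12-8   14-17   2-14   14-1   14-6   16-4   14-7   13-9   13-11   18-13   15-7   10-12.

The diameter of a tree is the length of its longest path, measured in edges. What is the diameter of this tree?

6

BFS from 16 reaches 18 last, at distance 6; BFS from 18 confirms no node is farther.
Path: 16-4-14-10-12-13-18.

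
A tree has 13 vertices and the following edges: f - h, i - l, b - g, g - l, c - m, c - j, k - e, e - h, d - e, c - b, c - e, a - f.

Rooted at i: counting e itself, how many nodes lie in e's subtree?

e's subtree: {e, h, d, k, f, a}, size 6.

6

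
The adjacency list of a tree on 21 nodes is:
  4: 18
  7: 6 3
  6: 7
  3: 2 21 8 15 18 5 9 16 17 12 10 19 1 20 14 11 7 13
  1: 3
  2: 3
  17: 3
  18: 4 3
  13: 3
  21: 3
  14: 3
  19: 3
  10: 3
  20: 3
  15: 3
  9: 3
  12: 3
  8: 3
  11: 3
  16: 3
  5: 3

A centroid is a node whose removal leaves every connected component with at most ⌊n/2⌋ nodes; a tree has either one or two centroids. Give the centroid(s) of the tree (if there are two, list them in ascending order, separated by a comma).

Delete 3: the remaining components have sizes 2, 2, 1, 1, 1, 1, 1, 1, 1, 1, 1, 1, 1, 1, 1, 1, 1, 1. Max 2 ≤ 10, so 3 is a centroid.
No neighbour of 3 does as well, so 3 is the unique centroid.

3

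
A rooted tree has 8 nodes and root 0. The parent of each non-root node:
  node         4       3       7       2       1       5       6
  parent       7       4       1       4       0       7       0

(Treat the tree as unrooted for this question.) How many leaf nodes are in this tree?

Degree-1 nodes: 2, 3, 5, 6 — 4 of them.

4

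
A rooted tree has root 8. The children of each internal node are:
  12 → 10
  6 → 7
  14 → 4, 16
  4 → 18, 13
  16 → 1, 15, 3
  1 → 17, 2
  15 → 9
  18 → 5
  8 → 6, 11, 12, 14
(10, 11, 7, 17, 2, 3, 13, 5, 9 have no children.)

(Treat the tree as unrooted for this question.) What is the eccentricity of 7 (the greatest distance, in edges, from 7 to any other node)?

6

The node farthest from 7 is 9 (17, 2, 5 also at distance 6), via 7–6–8–14–16–15–9 — 6 edges.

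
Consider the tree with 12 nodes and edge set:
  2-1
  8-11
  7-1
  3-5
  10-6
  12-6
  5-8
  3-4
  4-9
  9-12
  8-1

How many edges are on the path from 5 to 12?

4

5 – 3 – 4 – 9 – 12: 4 edges.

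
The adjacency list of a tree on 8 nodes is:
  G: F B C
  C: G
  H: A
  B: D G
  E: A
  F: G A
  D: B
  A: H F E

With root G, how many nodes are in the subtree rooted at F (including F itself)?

The subtree rooted at F contains: F, A, H, E — 4 nodes.

4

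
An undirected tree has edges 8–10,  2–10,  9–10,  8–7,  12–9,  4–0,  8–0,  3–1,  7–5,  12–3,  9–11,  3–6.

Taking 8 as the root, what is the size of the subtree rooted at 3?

The subtree rooted at 3 contains: 3, 1, 6 — 3 nodes.

3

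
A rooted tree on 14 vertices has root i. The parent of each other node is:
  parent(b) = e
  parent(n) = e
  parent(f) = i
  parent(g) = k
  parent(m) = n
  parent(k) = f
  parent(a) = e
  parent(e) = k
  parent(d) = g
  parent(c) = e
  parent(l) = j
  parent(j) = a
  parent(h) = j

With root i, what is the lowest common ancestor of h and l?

j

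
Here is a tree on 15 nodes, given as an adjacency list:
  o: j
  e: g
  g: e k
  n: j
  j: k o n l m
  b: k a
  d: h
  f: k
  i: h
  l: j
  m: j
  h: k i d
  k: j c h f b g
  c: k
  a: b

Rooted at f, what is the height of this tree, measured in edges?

3

m sits deepest: f-k-j-m — 3 edges from the root.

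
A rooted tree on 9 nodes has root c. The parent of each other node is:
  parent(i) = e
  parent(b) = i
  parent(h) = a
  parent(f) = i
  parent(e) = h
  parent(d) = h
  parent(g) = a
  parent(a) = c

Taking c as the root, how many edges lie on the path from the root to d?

3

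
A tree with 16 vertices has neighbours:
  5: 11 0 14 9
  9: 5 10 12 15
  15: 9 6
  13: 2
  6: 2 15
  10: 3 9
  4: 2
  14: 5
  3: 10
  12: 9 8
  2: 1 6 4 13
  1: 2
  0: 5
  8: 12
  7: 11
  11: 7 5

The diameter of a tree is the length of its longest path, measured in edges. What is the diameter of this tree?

A longest path is 4-2-6-15-9-5-11-7, with 7 edges.

7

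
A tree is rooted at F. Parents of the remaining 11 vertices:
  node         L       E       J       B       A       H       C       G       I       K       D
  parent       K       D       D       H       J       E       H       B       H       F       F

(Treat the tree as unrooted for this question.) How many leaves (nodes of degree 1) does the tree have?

Exactly 5 nodes have a single neighbour: A, C, G, I, L.

5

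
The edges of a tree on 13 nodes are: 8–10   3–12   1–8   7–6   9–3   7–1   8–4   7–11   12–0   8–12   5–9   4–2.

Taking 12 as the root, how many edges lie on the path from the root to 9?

12–3–9 — 2 edges.

2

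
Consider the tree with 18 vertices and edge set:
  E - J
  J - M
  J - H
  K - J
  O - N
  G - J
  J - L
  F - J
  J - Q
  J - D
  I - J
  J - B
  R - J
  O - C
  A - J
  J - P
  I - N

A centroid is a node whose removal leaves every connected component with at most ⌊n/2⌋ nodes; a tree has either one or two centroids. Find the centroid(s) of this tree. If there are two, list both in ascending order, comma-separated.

J

Delete J: the remaining components have sizes 4, 1, 1, 1, 1, 1, 1, 1, 1, 1, 1, 1, 1, 1. Max 4 ≤ 9, so J is a centroid.
No neighbour of J does as well, so J is the unique centroid.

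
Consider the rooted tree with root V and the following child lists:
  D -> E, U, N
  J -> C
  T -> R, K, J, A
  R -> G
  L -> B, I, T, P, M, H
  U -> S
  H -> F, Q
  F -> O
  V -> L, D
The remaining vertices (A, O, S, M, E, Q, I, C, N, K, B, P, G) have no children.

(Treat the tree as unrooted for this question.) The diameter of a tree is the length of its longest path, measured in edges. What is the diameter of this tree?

BFS from S reaches O last, at distance 7; BFS from O confirms no node is farther.
Path: S-U-D-V-L-H-F-O.

7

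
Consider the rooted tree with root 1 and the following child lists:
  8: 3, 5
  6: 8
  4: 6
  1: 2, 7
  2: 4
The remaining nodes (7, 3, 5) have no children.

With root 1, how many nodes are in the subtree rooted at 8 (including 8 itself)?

3

8's subtree: {8, 3, 5}, size 3.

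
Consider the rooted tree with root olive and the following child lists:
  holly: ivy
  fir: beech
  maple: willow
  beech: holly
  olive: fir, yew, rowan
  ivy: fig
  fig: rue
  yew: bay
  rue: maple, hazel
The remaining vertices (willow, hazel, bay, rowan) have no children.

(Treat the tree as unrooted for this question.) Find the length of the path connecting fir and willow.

fir – beech – holly – ivy – fig – rue – maple – willow: 7 edges.

7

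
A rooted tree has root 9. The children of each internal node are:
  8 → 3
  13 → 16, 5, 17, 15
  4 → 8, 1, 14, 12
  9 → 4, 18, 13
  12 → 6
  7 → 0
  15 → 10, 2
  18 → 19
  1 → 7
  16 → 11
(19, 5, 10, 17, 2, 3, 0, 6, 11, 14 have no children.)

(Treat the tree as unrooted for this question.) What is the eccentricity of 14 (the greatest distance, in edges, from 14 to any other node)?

Distances from 14 peak at 5, attained at 11 (2, 10 also at distance 5).
14 – 4 – 9 – 13 – 16 – 11

5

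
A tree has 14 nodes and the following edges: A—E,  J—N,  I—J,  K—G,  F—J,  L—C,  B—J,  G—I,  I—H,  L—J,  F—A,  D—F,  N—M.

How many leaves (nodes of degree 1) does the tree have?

7

The leaves are B, C, D, E, H, K, M.
That is 7 leaves.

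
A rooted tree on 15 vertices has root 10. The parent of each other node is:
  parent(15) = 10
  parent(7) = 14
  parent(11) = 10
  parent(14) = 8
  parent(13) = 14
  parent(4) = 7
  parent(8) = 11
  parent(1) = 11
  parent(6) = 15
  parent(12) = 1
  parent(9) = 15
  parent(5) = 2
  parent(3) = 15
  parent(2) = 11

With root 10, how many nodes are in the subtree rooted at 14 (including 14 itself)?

4

The subtree rooted at 14 contains: 14, 13, 7, 4 — 4 nodes.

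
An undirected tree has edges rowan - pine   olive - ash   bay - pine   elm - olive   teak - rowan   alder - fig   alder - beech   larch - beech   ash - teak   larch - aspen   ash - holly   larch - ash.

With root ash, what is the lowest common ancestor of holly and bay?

ash

Path holly→root: holly ash; path bay→root: bay pine rowan teak ash.
First common node: ash.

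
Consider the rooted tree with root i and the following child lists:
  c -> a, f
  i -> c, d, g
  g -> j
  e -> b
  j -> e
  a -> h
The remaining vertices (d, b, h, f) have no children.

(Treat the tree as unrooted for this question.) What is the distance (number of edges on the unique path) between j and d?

3

Walking from j: j–g–i–d. Length 3.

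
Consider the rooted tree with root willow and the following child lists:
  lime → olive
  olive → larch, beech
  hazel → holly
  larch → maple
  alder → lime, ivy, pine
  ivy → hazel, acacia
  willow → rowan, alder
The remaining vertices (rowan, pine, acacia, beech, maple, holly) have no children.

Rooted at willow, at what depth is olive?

3

Path from willow to olive: willow → alder → lime → olive, which has 3 edges.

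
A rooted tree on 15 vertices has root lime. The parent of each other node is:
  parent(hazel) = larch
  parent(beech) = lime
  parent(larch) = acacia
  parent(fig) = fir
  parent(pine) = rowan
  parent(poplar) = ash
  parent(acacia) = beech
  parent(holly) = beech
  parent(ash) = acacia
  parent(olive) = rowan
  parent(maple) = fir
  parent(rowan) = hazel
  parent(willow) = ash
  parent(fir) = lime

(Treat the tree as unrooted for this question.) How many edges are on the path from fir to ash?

fir–lime–beech–acacia–ash: 4 edges.

4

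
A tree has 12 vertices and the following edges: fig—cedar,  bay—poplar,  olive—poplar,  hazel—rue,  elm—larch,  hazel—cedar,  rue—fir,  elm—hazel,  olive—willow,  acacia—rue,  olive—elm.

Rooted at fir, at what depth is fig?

4

Path from fir to fig: fir–rue–hazel–cedar–fig, which has 4 edges.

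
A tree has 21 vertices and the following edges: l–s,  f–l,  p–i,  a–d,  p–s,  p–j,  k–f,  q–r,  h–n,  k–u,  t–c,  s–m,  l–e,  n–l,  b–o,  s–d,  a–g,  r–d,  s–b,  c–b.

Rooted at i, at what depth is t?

5

Path from i to t: i → p → s → b → c → t, which has 5 edges.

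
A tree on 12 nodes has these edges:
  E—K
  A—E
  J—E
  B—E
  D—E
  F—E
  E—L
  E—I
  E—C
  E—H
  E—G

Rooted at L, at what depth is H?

Climbing from H to the root: H – E – L. That's 2 steps.

2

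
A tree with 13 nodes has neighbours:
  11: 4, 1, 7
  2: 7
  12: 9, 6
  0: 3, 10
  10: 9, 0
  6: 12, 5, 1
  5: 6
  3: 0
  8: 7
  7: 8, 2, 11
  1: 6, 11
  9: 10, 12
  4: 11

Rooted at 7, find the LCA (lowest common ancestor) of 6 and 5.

6's ancestor chain is 6, 1, 11, 7 and 5's is 5, 6, 1, 11, 7; they first meet at 6.

6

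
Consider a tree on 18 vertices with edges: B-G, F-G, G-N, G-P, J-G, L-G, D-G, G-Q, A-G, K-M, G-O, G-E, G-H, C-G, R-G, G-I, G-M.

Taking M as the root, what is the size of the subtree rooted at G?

The subtree rooted at G contains: G, R, C, F, J, P, B, A, L, E, O, Q, D, N, H, I — 16 nodes.

16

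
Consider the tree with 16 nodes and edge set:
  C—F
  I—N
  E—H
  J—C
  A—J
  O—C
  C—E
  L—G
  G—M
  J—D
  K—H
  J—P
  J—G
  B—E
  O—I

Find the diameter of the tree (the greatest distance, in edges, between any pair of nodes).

6

Starting from N, a farthest node is M at distance 6.
One longest path: N-I-O-C-J-G-M.
So the diameter is 6.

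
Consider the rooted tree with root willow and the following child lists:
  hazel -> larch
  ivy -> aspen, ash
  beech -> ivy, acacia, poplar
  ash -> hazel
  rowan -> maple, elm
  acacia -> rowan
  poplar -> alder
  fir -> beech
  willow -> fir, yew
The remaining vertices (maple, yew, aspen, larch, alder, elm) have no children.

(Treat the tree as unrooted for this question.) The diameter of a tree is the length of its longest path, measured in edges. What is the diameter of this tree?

7

Starting from larch, a farthest node is elm at distance 7.
One longest path: larch – hazel – ash – ivy – beech – acacia – rowan – elm.
So the diameter is 7.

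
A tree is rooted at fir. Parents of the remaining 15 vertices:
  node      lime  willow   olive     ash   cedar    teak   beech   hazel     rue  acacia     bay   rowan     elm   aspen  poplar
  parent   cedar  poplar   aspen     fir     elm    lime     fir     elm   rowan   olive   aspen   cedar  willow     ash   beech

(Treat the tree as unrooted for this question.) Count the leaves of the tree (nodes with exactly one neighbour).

5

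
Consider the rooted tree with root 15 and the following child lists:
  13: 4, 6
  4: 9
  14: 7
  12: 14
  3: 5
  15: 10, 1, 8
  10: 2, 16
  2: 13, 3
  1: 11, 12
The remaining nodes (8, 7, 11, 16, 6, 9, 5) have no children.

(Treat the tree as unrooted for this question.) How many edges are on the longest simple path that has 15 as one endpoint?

5

The node farthest from 15 is 9, via 15–10–2–13–4–9 — 5 edges.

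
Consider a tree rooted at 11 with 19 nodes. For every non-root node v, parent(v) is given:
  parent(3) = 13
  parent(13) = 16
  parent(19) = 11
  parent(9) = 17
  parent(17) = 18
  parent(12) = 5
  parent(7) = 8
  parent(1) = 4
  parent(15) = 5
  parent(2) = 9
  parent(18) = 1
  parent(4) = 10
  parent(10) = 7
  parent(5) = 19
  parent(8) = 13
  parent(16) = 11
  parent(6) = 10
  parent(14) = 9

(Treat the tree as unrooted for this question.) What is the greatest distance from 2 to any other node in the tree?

The node farthest from 2 is 15 (12 also at distance 14), via 2 – 9 – 17 – 18 – 1 – 4 – 10 – 7 – 8 – 13 – 16 – 11 – 19 – 5 – 15 — 14 edges.

14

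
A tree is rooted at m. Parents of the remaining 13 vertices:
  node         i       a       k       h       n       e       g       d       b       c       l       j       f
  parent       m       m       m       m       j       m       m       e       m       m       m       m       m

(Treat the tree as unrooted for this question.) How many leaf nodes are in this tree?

11

Exactly 11 nodes have a single neighbour: a, b, c, d, f, g, h, i, k, l, n.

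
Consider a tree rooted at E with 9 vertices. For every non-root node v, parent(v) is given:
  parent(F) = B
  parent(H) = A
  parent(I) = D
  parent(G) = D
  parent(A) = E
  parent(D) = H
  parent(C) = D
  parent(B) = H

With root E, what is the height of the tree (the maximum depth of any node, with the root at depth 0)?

4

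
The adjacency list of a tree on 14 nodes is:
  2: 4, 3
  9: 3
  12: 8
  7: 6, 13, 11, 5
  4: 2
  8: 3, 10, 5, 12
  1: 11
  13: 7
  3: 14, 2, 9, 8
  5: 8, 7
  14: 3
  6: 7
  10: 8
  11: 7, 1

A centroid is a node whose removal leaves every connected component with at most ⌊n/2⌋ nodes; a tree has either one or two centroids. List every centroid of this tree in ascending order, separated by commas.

8

Delete 8: the remaining components have sizes 6, 5, 1, 1. Max 6 ≤ 7, so 8 is a centroid.
Every other node leaves some component of size > 7, so the centroid is unique.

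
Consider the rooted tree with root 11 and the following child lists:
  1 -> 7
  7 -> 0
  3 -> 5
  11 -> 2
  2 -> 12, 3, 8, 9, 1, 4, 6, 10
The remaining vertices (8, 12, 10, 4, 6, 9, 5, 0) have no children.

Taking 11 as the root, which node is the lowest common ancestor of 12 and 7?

2

Ancestors of 12 (toward the root): 12, 2, 11.
Ancestors of 7: 7, 1, 2, 11.
The deepest node appearing in both lists is 2.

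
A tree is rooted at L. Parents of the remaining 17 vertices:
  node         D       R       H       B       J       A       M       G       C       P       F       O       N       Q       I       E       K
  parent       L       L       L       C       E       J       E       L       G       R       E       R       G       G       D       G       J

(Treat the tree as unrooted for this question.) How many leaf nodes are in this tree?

11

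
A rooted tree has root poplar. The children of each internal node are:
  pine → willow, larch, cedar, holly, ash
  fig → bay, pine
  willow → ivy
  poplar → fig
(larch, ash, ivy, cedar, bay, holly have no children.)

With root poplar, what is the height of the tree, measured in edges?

The longest root-to-leaf path is poplar–fig–pine–willow–ivy (4 edges).

4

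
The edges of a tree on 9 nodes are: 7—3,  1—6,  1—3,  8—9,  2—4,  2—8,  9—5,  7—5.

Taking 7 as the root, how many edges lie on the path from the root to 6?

Path from 7 to 6: 7–3–1–6, which has 3 edges.

3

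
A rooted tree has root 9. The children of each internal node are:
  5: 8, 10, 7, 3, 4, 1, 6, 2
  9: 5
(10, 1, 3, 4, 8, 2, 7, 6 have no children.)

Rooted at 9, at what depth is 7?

2

Climbing from 7 to the root: 7 – 5 – 9. That's 2 steps.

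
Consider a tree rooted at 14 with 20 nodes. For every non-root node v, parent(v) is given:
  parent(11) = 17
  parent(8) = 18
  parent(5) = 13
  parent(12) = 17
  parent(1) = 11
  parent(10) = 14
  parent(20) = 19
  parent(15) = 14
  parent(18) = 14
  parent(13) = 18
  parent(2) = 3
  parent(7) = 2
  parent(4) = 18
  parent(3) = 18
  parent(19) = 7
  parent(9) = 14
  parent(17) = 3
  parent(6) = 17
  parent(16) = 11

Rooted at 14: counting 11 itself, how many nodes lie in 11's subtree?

11's subtree: {11, 1, 16}, size 3.

3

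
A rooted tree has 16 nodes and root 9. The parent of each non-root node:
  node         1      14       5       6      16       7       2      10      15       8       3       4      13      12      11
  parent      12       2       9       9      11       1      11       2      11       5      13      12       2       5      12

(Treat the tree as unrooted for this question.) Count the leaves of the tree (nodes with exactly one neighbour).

Degree-1 nodes: 3, 4, 6, 7, 8, 10, 14, 15, 16 — 9 of them.

9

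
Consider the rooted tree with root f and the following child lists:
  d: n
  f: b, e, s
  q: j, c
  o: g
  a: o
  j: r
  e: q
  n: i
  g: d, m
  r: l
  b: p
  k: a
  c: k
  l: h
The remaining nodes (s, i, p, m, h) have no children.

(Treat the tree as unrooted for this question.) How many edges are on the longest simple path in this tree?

12

BFS from i reaches h last, at distance 12; BFS from h confirms no node is farther.
Path: i – n – d – g – o – a – k – c – q – j – r – l – h.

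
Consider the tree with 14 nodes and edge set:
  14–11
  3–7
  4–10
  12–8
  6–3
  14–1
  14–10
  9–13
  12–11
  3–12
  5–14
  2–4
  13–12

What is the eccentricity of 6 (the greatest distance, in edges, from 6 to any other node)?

The node farthest from 6 is 2, via 6–3–12–11–14–10–4–2 — 7 edges.

7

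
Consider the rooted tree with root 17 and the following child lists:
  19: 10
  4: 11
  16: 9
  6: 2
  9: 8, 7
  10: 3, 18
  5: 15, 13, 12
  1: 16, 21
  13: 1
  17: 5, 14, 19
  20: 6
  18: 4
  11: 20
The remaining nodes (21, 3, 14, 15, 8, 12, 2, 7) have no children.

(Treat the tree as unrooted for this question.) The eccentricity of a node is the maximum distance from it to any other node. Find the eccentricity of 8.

The node farthest from 8 is 2, via 8-9-16-1-13-5-17-19-10-18-4-11-20-6-2 — 14 edges.

14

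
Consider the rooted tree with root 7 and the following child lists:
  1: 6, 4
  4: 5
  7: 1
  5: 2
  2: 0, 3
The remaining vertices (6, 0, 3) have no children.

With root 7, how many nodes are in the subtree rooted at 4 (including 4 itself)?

Descendants of 4 (including itself): 4, 5, 2, 3, 0. That's 5.

5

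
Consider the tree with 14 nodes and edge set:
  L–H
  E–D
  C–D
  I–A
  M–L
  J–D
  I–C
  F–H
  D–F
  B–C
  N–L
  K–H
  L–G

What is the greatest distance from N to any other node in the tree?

The node farthest from N is A, via N–L–H–F–D–C–I–A — 7 edges.

7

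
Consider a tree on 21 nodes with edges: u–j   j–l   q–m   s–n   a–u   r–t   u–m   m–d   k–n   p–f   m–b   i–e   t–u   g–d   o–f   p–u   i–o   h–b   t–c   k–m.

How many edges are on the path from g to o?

6

g - d - m - u - p - f - o: 6 edges.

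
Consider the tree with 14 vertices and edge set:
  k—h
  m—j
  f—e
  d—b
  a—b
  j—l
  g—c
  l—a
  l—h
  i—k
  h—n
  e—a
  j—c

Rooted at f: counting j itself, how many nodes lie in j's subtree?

Descendants of j (including itself): j, c, m, g. That's 4.

4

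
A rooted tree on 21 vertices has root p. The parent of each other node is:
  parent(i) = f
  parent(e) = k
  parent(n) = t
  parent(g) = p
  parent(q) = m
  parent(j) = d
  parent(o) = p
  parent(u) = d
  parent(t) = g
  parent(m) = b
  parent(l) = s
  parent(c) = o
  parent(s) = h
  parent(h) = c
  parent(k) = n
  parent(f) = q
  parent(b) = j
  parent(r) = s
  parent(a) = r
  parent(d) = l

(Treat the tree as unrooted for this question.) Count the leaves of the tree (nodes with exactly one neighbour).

4

The leaves are a, e, i, u.
That is 4 leaves.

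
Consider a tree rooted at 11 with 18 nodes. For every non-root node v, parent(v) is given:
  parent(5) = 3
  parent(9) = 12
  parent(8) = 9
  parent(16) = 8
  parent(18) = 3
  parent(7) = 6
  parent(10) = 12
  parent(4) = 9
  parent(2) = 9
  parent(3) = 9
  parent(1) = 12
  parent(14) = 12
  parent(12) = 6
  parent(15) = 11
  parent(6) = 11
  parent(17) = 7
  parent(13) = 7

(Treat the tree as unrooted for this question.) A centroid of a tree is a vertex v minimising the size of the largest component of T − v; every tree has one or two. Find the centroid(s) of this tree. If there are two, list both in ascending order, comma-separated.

If 12 is removed the pieces have sizes 8, 6, 1, 1, 1, all ≤ ⌊18/2⌋ = 9.
Every other node leaves some component of size > 9, so the centroid is unique.

12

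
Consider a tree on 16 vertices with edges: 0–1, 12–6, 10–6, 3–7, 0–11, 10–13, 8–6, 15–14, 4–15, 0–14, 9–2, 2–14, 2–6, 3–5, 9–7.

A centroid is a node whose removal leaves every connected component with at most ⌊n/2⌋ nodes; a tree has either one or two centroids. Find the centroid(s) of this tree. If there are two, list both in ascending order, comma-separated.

2

If 2 is removed the pieces have sizes 6, 5, 4, all ≤ ⌊16/2⌋ = 8.
No neighbour of 2 does as well, so 2 is the unique centroid.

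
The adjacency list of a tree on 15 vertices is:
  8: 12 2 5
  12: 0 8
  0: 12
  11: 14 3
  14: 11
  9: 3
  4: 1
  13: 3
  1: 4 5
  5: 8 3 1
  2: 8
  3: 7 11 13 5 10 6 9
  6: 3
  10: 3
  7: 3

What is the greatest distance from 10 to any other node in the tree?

5

The node farthest from 10 is 0, via 10 – 3 – 5 – 8 – 12 – 0 — 5 edges.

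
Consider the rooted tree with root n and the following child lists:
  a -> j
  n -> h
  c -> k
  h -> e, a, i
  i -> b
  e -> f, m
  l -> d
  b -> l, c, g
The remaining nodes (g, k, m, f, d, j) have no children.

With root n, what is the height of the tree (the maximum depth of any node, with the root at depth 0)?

The longest root-to-leaf path is n-h-i-b-c-k (5 edges).

5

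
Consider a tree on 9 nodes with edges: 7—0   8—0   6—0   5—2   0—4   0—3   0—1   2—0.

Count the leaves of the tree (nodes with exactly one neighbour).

7

Exactly 7 nodes have a single neighbour: 1, 3, 4, 5, 6, 7, 8.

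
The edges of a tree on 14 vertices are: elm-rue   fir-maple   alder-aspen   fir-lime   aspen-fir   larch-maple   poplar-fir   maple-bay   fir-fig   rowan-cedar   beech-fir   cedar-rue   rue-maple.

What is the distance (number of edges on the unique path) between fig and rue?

3

Walking from fig: fig–fir–maple–rue. Length 3.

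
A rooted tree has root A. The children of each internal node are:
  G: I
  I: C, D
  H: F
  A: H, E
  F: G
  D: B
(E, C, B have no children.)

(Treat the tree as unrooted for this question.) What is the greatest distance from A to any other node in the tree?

6

The node farthest from A is B, via A – H – F – G – I – D – B — 6 edges.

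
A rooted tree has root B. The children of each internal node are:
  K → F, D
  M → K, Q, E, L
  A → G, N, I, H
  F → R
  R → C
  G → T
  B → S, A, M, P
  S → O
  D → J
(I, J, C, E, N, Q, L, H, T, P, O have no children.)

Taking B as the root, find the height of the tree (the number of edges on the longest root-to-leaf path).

C sits deepest: B–M–K–F–R–C — 5 edges from the root.

5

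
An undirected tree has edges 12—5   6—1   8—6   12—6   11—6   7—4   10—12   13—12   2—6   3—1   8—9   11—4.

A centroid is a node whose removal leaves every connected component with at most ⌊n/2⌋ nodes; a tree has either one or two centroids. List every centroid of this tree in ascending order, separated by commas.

6

If 6 is removed the pieces have sizes 4, 3, 2, 2, 1, all ≤ ⌊13/2⌋ = 6.
Every other node leaves some component of size > 6, so the centroid is unique.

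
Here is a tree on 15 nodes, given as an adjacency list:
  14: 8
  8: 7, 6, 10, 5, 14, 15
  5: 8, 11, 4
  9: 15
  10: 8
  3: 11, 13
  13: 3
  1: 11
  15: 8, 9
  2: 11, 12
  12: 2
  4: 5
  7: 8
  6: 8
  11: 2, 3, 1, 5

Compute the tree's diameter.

6

Starting from 13, a farthest node is 9 at distance 6.
One longest path: 13–3–11–5–8–15–9.
So the diameter is 6.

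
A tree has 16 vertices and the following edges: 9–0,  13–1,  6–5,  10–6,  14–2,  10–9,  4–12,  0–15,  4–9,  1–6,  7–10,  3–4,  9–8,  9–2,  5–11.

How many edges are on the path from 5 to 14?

5 - 6 - 10 - 9 - 2 - 14: 5 edges.

5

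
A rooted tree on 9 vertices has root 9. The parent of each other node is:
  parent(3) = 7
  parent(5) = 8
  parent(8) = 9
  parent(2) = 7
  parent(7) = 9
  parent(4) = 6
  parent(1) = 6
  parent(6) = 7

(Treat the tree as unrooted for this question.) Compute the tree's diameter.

5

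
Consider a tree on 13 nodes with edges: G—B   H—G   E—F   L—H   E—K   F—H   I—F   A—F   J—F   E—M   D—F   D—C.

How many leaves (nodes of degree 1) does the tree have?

8

The leaves are A, B, C, I, J, K, L, M.
That is 8 leaves.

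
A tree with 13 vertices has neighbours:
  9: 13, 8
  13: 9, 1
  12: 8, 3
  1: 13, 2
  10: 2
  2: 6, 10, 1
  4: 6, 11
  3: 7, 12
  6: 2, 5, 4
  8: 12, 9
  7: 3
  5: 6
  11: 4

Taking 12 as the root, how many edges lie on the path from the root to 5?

7

Climbing from 5 to the root: 5 → 6 → 2 → 1 → 13 → 9 → 8 → 12. That's 7 steps.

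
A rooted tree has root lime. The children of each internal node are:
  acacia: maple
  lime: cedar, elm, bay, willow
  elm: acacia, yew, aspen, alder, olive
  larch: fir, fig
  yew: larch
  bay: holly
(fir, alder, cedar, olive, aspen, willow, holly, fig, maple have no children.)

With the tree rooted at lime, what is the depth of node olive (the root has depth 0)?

2

Climbing from olive to the root: olive – elm – lime. That's 2 steps.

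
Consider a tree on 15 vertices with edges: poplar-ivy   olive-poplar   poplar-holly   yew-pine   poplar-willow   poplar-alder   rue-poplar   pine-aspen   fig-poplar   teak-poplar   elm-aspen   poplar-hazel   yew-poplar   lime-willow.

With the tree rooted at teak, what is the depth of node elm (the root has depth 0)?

5

teak → poplar → yew → pine → aspen → elm — 5 edges.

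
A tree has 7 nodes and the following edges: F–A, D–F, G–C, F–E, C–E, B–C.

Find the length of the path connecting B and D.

Walking from B: B - C - E - F - D. Length 4.

4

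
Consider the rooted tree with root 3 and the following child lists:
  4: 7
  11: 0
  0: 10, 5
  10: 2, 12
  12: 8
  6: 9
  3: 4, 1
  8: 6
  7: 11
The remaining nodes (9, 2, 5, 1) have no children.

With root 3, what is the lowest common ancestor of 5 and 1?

3

5's ancestor chain is 5, 0, 11, 7, 4, 3 and 1's is 1, 3; they first meet at 3.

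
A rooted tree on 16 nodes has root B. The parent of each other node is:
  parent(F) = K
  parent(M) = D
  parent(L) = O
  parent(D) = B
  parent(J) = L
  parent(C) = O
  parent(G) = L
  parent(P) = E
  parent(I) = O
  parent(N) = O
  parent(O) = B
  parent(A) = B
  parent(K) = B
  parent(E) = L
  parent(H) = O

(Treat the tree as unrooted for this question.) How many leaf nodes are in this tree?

10

Degree-1 nodes: A, C, F, G, H, I, J, M, N, P — 10 of them.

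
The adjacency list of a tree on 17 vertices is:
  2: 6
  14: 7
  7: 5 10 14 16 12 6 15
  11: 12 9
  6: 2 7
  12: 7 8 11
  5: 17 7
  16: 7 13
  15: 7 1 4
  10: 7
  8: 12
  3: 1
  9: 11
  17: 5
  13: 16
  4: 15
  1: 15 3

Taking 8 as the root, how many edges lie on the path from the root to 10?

3

Path from 8 to 10: 8 – 12 – 7 – 10, which has 3 edges.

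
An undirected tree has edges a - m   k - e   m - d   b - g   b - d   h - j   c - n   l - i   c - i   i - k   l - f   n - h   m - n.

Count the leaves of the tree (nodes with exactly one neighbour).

5

The leaves are a, e, f, g, j.
That is 5 leaves.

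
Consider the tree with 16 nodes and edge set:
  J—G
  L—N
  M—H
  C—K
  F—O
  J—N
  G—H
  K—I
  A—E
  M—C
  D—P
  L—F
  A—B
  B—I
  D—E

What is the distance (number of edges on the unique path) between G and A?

7

Walking from G: G–H–M–C–K–I–B–A. Length 7.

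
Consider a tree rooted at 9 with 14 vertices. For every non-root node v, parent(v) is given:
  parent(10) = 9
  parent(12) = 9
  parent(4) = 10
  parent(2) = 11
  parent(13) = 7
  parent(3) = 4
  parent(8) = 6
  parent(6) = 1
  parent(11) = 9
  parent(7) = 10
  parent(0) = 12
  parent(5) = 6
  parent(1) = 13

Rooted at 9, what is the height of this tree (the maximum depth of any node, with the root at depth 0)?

6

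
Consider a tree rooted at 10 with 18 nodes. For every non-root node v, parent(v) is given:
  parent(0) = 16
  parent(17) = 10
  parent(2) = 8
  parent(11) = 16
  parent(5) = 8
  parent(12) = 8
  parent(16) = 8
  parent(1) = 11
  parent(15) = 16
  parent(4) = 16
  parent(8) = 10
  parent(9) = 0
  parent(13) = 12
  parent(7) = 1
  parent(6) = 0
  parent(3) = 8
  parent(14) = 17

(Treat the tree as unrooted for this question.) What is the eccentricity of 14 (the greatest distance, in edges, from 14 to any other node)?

A farthest node from 14 is 7.
The path 14–17–10–8–16–11–1–7 has 7 edges.

7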